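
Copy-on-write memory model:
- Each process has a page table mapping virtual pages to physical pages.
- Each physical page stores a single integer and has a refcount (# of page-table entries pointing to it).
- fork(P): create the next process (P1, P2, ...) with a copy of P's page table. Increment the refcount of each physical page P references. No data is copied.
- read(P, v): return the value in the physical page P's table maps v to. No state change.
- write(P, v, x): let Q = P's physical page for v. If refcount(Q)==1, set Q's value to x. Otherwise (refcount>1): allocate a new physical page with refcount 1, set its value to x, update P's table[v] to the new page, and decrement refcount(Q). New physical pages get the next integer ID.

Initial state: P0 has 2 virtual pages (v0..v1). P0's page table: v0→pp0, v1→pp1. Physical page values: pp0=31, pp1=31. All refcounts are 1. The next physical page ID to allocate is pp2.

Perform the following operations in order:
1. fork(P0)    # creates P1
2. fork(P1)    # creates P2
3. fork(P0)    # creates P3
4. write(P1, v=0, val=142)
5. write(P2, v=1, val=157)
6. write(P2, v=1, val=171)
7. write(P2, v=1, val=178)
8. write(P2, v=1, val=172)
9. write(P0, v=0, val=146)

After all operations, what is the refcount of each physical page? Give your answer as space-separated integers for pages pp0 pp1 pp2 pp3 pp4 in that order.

Op 1: fork(P0) -> P1. 2 ppages; refcounts: pp0:2 pp1:2
Op 2: fork(P1) -> P2. 2 ppages; refcounts: pp0:3 pp1:3
Op 3: fork(P0) -> P3. 2 ppages; refcounts: pp0:4 pp1:4
Op 4: write(P1, v0, 142). refcount(pp0)=4>1 -> COPY to pp2. 3 ppages; refcounts: pp0:3 pp1:4 pp2:1
Op 5: write(P2, v1, 157). refcount(pp1)=4>1 -> COPY to pp3. 4 ppages; refcounts: pp0:3 pp1:3 pp2:1 pp3:1
Op 6: write(P2, v1, 171). refcount(pp3)=1 -> write in place. 4 ppages; refcounts: pp0:3 pp1:3 pp2:1 pp3:1
Op 7: write(P2, v1, 178). refcount(pp3)=1 -> write in place. 4 ppages; refcounts: pp0:3 pp1:3 pp2:1 pp3:1
Op 8: write(P2, v1, 172). refcount(pp3)=1 -> write in place. 4 ppages; refcounts: pp0:3 pp1:3 pp2:1 pp3:1
Op 9: write(P0, v0, 146). refcount(pp0)=3>1 -> COPY to pp4. 5 ppages; refcounts: pp0:2 pp1:3 pp2:1 pp3:1 pp4:1

Answer: 2 3 1 1 1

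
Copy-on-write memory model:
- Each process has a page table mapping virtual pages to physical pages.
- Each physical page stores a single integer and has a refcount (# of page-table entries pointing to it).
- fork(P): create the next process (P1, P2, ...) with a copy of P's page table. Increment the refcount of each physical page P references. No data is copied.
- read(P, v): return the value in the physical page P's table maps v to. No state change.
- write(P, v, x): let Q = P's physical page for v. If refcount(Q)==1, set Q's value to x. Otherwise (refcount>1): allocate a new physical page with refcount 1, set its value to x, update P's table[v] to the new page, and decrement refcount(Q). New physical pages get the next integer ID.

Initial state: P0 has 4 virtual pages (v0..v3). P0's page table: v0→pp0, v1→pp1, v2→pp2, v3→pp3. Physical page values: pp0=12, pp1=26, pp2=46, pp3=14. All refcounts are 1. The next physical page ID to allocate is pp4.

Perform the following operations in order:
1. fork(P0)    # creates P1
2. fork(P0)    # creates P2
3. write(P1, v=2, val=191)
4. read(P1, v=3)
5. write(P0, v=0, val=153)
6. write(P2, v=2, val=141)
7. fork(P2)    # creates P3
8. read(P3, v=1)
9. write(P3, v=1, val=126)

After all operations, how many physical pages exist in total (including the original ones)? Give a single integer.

Answer: 8

Derivation:
Op 1: fork(P0) -> P1. 4 ppages; refcounts: pp0:2 pp1:2 pp2:2 pp3:2
Op 2: fork(P0) -> P2. 4 ppages; refcounts: pp0:3 pp1:3 pp2:3 pp3:3
Op 3: write(P1, v2, 191). refcount(pp2)=3>1 -> COPY to pp4. 5 ppages; refcounts: pp0:3 pp1:3 pp2:2 pp3:3 pp4:1
Op 4: read(P1, v3) -> 14. No state change.
Op 5: write(P0, v0, 153). refcount(pp0)=3>1 -> COPY to pp5. 6 ppages; refcounts: pp0:2 pp1:3 pp2:2 pp3:3 pp4:1 pp5:1
Op 6: write(P2, v2, 141). refcount(pp2)=2>1 -> COPY to pp6. 7 ppages; refcounts: pp0:2 pp1:3 pp2:1 pp3:3 pp4:1 pp5:1 pp6:1
Op 7: fork(P2) -> P3. 7 ppages; refcounts: pp0:3 pp1:4 pp2:1 pp3:4 pp4:1 pp5:1 pp6:2
Op 8: read(P3, v1) -> 26. No state change.
Op 9: write(P3, v1, 126). refcount(pp1)=4>1 -> COPY to pp7. 8 ppages; refcounts: pp0:3 pp1:3 pp2:1 pp3:4 pp4:1 pp5:1 pp6:2 pp7:1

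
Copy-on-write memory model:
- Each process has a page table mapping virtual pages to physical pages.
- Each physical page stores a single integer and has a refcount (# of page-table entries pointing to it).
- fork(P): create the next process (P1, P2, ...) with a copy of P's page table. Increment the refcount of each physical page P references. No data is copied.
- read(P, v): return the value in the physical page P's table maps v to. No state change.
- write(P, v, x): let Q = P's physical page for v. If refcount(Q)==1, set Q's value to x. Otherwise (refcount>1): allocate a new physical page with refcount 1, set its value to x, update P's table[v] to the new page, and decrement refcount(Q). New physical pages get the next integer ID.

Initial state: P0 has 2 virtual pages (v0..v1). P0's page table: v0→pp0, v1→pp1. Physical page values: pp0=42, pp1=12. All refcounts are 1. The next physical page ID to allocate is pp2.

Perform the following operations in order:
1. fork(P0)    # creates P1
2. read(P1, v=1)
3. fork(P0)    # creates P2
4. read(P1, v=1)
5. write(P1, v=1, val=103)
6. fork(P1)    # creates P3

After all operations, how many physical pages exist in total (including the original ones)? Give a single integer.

Answer: 3

Derivation:
Op 1: fork(P0) -> P1. 2 ppages; refcounts: pp0:2 pp1:2
Op 2: read(P1, v1) -> 12. No state change.
Op 3: fork(P0) -> P2. 2 ppages; refcounts: pp0:3 pp1:3
Op 4: read(P1, v1) -> 12. No state change.
Op 5: write(P1, v1, 103). refcount(pp1)=3>1 -> COPY to pp2. 3 ppages; refcounts: pp0:3 pp1:2 pp2:1
Op 6: fork(P1) -> P3. 3 ppages; refcounts: pp0:4 pp1:2 pp2:2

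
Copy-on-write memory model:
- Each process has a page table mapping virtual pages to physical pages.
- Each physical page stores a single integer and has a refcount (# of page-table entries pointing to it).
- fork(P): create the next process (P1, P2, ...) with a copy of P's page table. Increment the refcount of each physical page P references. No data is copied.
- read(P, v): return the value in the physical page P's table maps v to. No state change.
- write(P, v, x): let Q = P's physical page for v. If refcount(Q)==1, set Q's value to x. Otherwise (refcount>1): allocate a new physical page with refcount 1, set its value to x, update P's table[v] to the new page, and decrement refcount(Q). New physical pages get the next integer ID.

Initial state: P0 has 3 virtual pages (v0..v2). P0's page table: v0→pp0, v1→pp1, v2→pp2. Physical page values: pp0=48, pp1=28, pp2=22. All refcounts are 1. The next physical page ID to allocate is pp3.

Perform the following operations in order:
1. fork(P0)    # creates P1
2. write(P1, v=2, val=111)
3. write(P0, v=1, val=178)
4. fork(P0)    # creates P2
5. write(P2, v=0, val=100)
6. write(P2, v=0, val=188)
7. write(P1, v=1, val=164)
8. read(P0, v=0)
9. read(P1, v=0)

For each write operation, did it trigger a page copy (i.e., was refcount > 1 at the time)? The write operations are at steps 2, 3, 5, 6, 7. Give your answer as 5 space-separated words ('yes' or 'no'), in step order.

Op 1: fork(P0) -> P1. 3 ppages; refcounts: pp0:2 pp1:2 pp2:2
Op 2: write(P1, v2, 111). refcount(pp2)=2>1 -> COPY to pp3. 4 ppages; refcounts: pp0:2 pp1:2 pp2:1 pp3:1
Op 3: write(P0, v1, 178). refcount(pp1)=2>1 -> COPY to pp4. 5 ppages; refcounts: pp0:2 pp1:1 pp2:1 pp3:1 pp4:1
Op 4: fork(P0) -> P2. 5 ppages; refcounts: pp0:3 pp1:1 pp2:2 pp3:1 pp4:2
Op 5: write(P2, v0, 100). refcount(pp0)=3>1 -> COPY to pp5. 6 ppages; refcounts: pp0:2 pp1:1 pp2:2 pp3:1 pp4:2 pp5:1
Op 6: write(P2, v0, 188). refcount(pp5)=1 -> write in place. 6 ppages; refcounts: pp0:2 pp1:1 pp2:2 pp3:1 pp4:2 pp5:1
Op 7: write(P1, v1, 164). refcount(pp1)=1 -> write in place. 6 ppages; refcounts: pp0:2 pp1:1 pp2:2 pp3:1 pp4:2 pp5:1
Op 8: read(P0, v0) -> 48. No state change.
Op 9: read(P1, v0) -> 48. No state change.

yes yes yes no no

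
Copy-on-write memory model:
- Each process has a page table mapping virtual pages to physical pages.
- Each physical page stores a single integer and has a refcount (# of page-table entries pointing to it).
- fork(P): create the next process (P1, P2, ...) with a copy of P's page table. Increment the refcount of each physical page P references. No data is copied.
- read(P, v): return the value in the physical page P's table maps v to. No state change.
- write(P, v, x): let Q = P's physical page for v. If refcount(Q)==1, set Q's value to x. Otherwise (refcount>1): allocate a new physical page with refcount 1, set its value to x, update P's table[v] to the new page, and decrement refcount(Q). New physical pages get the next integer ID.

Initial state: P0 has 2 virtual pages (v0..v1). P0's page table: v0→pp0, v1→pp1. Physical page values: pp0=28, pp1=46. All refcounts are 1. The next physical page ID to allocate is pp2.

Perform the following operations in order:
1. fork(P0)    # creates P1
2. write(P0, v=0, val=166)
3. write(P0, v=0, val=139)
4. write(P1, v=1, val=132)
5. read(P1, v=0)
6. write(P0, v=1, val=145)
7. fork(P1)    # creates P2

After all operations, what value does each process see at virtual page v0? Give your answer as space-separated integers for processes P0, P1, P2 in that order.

Answer: 139 28 28

Derivation:
Op 1: fork(P0) -> P1. 2 ppages; refcounts: pp0:2 pp1:2
Op 2: write(P0, v0, 166). refcount(pp0)=2>1 -> COPY to pp2. 3 ppages; refcounts: pp0:1 pp1:2 pp2:1
Op 3: write(P0, v0, 139). refcount(pp2)=1 -> write in place. 3 ppages; refcounts: pp0:1 pp1:2 pp2:1
Op 4: write(P1, v1, 132). refcount(pp1)=2>1 -> COPY to pp3. 4 ppages; refcounts: pp0:1 pp1:1 pp2:1 pp3:1
Op 5: read(P1, v0) -> 28. No state change.
Op 6: write(P0, v1, 145). refcount(pp1)=1 -> write in place. 4 ppages; refcounts: pp0:1 pp1:1 pp2:1 pp3:1
Op 7: fork(P1) -> P2. 4 ppages; refcounts: pp0:2 pp1:1 pp2:1 pp3:2
P0: v0 -> pp2 = 139
P1: v0 -> pp0 = 28
P2: v0 -> pp0 = 28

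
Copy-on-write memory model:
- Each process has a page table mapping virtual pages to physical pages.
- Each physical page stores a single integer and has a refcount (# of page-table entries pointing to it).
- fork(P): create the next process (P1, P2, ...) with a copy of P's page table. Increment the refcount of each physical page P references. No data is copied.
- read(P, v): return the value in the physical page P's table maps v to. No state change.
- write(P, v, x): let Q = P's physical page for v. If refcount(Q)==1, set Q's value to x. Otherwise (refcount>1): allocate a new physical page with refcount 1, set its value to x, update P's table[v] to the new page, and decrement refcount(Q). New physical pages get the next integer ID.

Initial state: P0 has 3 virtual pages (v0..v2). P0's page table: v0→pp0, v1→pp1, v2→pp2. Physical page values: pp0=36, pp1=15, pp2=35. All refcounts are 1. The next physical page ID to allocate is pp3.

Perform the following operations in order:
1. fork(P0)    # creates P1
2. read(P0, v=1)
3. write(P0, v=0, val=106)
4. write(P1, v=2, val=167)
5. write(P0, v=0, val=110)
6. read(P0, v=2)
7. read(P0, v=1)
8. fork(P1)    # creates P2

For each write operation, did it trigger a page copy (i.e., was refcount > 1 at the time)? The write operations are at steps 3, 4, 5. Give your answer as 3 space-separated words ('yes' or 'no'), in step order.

Op 1: fork(P0) -> P1. 3 ppages; refcounts: pp0:2 pp1:2 pp2:2
Op 2: read(P0, v1) -> 15. No state change.
Op 3: write(P0, v0, 106). refcount(pp0)=2>1 -> COPY to pp3. 4 ppages; refcounts: pp0:1 pp1:2 pp2:2 pp3:1
Op 4: write(P1, v2, 167). refcount(pp2)=2>1 -> COPY to pp4. 5 ppages; refcounts: pp0:1 pp1:2 pp2:1 pp3:1 pp4:1
Op 5: write(P0, v0, 110). refcount(pp3)=1 -> write in place. 5 ppages; refcounts: pp0:1 pp1:2 pp2:1 pp3:1 pp4:1
Op 6: read(P0, v2) -> 35. No state change.
Op 7: read(P0, v1) -> 15. No state change.
Op 8: fork(P1) -> P2. 5 ppages; refcounts: pp0:2 pp1:3 pp2:1 pp3:1 pp4:2

yes yes no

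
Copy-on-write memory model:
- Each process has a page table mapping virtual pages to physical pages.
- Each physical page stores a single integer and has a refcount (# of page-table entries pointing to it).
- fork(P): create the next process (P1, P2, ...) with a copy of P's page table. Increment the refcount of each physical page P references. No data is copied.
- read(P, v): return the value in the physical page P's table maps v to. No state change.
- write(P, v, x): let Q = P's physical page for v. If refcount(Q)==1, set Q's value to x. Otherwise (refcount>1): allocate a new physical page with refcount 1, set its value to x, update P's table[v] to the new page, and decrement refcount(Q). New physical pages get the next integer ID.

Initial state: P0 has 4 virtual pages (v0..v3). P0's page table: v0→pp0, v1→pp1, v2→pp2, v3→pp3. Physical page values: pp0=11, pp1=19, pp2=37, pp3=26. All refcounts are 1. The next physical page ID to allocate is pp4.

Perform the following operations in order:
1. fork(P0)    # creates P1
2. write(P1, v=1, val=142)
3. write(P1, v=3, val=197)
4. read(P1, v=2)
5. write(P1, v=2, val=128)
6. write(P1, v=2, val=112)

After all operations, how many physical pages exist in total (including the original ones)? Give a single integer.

Answer: 7

Derivation:
Op 1: fork(P0) -> P1. 4 ppages; refcounts: pp0:2 pp1:2 pp2:2 pp3:2
Op 2: write(P1, v1, 142). refcount(pp1)=2>1 -> COPY to pp4. 5 ppages; refcounts: pp0:2 pp1:1 pp2:2 pp3:2 pp4:1
Op 3: write(P1, v3, 197). refcount(pp3)=2>1 -> COPY to pp5. 6 ppages; refcounts: pp0:2 pp1:1 pp2:2 pp3:1 pp4:1 pp5:1
Op 4: read(P1, v2) -> 37. No state change.
Op 5: write(P1, v2, 128). refcount(pp2)=2>1 -> COPY to pp6. 7 ppages; refcounts: pp0:2 pp1:1 pp2:1 pp3:1 pp4:1 pp5:1 pp6:1
Op 6: write(P1, v2, 112). refcount(pp6)=1 -> write in place. 7 ppages; refcounts: pp0:2 pp1:1 pp2:1 pp3:1 pp4:1 pp5:1 pp6:1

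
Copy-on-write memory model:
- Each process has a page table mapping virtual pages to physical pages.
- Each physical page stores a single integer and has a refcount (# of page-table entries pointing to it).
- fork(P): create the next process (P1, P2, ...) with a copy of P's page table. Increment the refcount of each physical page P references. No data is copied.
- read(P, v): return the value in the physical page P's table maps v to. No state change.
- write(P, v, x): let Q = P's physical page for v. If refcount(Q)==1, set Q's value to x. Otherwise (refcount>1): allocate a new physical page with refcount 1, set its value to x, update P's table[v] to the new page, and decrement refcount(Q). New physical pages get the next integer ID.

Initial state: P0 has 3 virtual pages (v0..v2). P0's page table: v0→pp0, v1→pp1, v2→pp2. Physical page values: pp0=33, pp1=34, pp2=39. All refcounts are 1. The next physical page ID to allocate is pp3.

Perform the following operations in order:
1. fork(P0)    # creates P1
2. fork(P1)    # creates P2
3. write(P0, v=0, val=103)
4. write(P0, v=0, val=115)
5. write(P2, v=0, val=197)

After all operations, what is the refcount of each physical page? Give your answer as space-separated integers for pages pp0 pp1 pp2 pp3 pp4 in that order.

Op 1: fork(P0) -> P1. 3 ppages; refcounts: pp0:2 pp1:2 pp2:2
Op 2: fork(P1) -> P2. 3 ppages; refcounts: pp0:3 pp1:3 pp2:3
Op 3: write(P0, v0, 103). refcount(pp0)=3>1 -> COPY to pp3. 4 ppages; refcounts: pp0:2 pp1:3 pp2:3 pp3:1
Op 4: write(P0, v0, 115). refcount(pp3)=1 -> write in place. 4 ppages; refcounts: pp0:2 pp1:3 pp2:3 pp3:1
Op 5: write(P2, v0, 197). refcount(pp0)=2>1 -> COPY to pp4. 5 ppages; refcounts: pp0:1 pp1:3 pp2:3 pp3:1 pp4:1

Answer: 1 3 3 1 1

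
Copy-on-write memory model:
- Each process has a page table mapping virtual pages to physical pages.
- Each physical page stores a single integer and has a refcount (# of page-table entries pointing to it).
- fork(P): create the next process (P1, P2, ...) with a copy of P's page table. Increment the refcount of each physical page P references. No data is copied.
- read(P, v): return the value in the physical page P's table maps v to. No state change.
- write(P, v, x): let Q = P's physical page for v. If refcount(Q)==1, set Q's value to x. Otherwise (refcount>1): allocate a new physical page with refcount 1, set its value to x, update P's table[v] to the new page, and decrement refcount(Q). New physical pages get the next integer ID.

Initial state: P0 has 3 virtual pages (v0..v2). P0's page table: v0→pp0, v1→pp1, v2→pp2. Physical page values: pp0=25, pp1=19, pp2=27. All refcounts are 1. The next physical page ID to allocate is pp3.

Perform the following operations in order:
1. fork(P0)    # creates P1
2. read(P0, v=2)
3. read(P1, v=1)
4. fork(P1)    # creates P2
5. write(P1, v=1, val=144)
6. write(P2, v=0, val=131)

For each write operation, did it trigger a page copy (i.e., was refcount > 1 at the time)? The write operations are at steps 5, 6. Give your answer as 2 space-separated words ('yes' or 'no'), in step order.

Op 1: fork(P0) -> P1. 3 ppages; refcounts: pp0:2 pp1:2 pp2:2
Op 2: read(P0, v2) -> 27. No state change.
Op 3: read(P1, v1) -> 19. No state change.
Op 4: fork(P1) -> P2. 3 ppages; refcounts: pp0:3 pp1:3 pp2:3
Op 5: write(P1, v1, 144). refcount(pp1)=3>1 -> COPY to pp3. 4 ppages; refcounts: pp0:3 pp1:2 pp2:3 pp3:1
Op 6: write(P2, v0, 131). refcount(pp0)=3>1 -> COPY to pp4. 5 ppages; refcounts: pp0:2 pp1:2 pp2:3 pp3:1 pp4:1

yes yes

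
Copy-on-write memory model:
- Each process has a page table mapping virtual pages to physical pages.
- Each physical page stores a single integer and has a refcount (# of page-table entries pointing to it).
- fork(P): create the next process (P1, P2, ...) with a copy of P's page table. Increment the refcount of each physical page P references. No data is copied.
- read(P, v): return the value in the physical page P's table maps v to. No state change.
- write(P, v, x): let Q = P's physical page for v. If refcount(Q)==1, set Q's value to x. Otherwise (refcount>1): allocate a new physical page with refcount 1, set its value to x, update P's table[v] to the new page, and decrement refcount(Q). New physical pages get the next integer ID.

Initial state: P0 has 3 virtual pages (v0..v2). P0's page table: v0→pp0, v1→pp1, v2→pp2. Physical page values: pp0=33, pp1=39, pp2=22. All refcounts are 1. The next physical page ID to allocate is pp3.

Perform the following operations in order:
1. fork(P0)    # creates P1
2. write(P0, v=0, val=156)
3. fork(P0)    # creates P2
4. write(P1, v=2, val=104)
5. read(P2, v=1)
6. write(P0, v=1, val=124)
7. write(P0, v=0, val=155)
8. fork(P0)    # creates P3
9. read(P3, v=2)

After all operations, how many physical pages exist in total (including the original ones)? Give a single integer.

Answer: 7

Derivation:
Op 1: fork(P0) -> P1. 3 ppages; refcounts: pp0:2 pp1:2 pp2:2
Op 2: write(P0, v0, 156). refcount(pp0)=2>1 -> COPY to pp3. 4 ppages; refcounts: pp0:1 pp1:2 pp2:2 pp3:1
Op 3: fork(P0) -> P2. 4 ppages; refcounts: pp0:1 pp1:3 pp2:3 pp3:2
Op 4: write(P1, v2, 104). refcount(pp2)=3>1 -> COPY to pp4. 5 ppages; refcounts: pp0:1 pp1:3 pp2:2 pp3:2 pp4:1
Op 5: read(P2, v1) -> 39. No state change.
Op 6: write(P0, v1, 124). refcount(pp1)=3>1 -> COPY to pp5. 6 ppages; refcounts: pp0:1 pp1:2 pp2:2 pp3:2 pp4:1 pp5:1
Op 7: write(P0, v0, 155). refcount(pp3)=2>1 -> COPY to pp6. 7 ppages; refcounts: pp0:1 pp1:2 pp2:2 pp3:1 pp4:1 pp5:1 pp6:1
Op 8: fork(P0) -> P3. 7 ppages; refcounts: pp0:1 pp1:2 pp2:3 pp3:1 pp4:1 pp5:2 pp6:2
Op 9: read(P3, v2) -> 22. No state change.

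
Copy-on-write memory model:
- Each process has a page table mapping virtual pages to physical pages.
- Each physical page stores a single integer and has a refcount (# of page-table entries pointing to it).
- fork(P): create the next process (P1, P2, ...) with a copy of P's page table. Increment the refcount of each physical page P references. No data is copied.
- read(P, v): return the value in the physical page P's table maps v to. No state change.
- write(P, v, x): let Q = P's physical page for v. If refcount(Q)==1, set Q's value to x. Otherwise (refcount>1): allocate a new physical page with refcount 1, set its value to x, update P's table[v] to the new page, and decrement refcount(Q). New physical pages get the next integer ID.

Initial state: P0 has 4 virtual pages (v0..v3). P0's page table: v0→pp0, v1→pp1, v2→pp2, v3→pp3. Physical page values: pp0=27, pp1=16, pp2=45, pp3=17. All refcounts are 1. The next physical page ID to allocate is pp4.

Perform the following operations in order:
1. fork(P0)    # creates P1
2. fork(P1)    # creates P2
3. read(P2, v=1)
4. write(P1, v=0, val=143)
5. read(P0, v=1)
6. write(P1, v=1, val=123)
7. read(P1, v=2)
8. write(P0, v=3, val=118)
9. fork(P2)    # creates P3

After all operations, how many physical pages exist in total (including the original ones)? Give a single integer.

Op 1: fork(P0) -> P1. 4 ppages; refcounts: pp0:2 pp1:2 pp2:2 pp3:2
Op 2: fork(P1) -> P2. 4 ppages; refcounts: pp0:3 pp1:3 pp2:3 pp3:3
Op 3: read(P2, v1) -> 16. No state change.
Op 4: write(P1, v0, 143). refcount(pp0)=3>1 -> COPY to pp4. 5 ppages; refcounts: pp0:2 pp1:3 pp2:3 pp3:3 pp4:1
Op 5: read(P0, v1) -> 16. No state change.
Op 6: write(P1, v1, 123). refcount(pp1)=3>1 -> COPY to pp5. 6 ppages; refcounts: pp0:2 pp1:2 pp2:3 pp3:3 pp4:1 pp5:1
Op 7: read(P1, v2) -> 45. No state change.
Op 8: write(P0, v3, 118). refcount(pp3)=3>1 -> COPY to pp6. 7 ppages; refcounts: pp0:2 pp1:2 pp2:3 pp3:2 pp4:1 pp5:1 pp6:1
Op 9: fork(P2) -> P3. 7 ppages; refcounts: pp0:3 pp1:3 pp2:4 pp3:3 pp4:1 pp5:1 pp6:1

Answer: 7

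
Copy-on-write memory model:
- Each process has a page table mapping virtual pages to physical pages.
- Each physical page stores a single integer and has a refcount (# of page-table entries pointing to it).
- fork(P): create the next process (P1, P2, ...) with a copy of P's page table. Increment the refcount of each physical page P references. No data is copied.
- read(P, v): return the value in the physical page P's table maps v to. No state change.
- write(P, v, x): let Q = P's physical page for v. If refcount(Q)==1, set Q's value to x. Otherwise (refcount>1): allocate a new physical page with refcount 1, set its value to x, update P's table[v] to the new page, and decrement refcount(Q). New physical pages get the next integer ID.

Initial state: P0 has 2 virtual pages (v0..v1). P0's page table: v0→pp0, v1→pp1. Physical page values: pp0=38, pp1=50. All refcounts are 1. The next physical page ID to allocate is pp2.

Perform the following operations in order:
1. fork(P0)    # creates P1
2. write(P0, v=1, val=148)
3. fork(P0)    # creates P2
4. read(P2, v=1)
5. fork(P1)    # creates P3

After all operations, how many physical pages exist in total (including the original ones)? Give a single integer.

Op 1: fork(P0) -> P1. 2 ppages; refcounts: pp0:2 pp1:2
Op 2: write(P0, v1, 148). refcount(pp1)=2>1 -> COPY to pp2. 3 ppages; refcounts: pp0:2 pp1:1 pp2:1
Op 3: fork(P0) -> P2. 3 ppages; refcounts: pp0:3 pp1:1 pp2:2
Op 4: read(P2, v1) -> 148. No state change.
Op 5: fork(P1) -> P3. 3 ppages; refcounts: pp0:4 pp1:2 pp2:2

Answer: 3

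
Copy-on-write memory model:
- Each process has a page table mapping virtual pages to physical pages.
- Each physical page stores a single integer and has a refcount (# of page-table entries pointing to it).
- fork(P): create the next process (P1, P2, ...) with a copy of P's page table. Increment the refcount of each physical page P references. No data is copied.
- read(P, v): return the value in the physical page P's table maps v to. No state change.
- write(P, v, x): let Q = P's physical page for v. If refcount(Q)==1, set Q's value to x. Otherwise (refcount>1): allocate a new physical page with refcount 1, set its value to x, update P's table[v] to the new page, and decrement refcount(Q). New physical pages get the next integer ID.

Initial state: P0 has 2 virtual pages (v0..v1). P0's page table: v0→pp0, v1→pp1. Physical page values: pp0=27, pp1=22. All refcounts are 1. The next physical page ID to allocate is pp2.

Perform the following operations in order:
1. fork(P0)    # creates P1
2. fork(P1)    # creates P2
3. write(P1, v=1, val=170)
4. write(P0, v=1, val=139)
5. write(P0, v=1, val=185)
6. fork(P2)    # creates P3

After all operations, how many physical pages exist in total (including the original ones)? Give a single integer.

Op 1: fork(P0) -> P1. 2 ppages; refcounts: pp0:2 pp1:2
Op 2: fork(P1) -> P2. 2 ppages; refcounts: pp0:3 pp1:3
Op 3: write(P1, v1, 170). refcount(pp1)=3>1 -> COPY to pp2. 3 ppages; refcounts: pp0:3 pp1:2 pp2:1
Op 4: write(P0, v1, 139). refcount(pp1)=2>1 -> COPY to pp3. 4 ppages; refcounts: pp0:3 pp1:1 pp2:1 pp3:1
Op 5: write(P0, v1, 185). refcount(pp3)=1 -> write in place. 4 ppages; refcounts: pp0:3 pp1:1 pp2:1 pp3:1
Op 6: fork(P2) -> P3. 4 ppages; refcounts: pp0:4 pp1:2 pp2:1 pp3:1

Answer: 4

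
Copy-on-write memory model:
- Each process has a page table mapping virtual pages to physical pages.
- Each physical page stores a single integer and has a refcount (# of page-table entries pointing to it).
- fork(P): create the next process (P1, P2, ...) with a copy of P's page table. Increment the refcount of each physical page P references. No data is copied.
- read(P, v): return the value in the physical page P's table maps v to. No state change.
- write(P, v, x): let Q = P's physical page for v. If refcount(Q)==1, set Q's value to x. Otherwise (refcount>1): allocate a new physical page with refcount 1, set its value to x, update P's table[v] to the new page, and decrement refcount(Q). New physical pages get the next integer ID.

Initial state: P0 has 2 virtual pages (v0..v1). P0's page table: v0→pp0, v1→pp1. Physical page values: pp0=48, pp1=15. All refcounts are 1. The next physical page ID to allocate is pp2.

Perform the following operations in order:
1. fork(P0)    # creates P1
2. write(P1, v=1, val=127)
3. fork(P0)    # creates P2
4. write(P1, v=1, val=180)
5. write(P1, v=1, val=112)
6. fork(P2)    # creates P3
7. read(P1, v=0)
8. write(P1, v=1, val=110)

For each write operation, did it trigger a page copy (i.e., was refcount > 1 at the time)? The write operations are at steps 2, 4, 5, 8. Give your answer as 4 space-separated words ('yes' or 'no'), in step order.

Op 1: fork(P0) -> P1. 2 ppages; refcounts: pp0:2 pp1:2
Op 2: write(P1, v1, 127). refcount(pp1)=2>1 -> COPY to pp2. 3 ppages; refcounts: pp0:2 pp1:1 pp2:1
Op 3: fork(P0) -> P2. 3 ppages; refcounts: pp0:3 pp1:2 pp2:1
Op 4: write(P1, v1, 180). refcount(pp2)=1 -> write in place. 3 ppages; refcounts: pp0:3 pp1:2 pp2:1
Op 5: write(P1, v1, 112). refcount(pp2)=1 -> write in place. 3 ppages; refcounts: pp0:3 pp1:2 pp2:1
Op 6: fork(P2) -> P3. 3 ppages; refcounts: pp0:4 pp1:3 pp2:1
Op 7: read(P1, v0) -> 48. No state change.
Op 8: write(P1, v1, 110). refcount(pp2)=1 -> write in place. 3 ppages; refcounts: pp0:4 pp1:3 pp2:1

yes no no no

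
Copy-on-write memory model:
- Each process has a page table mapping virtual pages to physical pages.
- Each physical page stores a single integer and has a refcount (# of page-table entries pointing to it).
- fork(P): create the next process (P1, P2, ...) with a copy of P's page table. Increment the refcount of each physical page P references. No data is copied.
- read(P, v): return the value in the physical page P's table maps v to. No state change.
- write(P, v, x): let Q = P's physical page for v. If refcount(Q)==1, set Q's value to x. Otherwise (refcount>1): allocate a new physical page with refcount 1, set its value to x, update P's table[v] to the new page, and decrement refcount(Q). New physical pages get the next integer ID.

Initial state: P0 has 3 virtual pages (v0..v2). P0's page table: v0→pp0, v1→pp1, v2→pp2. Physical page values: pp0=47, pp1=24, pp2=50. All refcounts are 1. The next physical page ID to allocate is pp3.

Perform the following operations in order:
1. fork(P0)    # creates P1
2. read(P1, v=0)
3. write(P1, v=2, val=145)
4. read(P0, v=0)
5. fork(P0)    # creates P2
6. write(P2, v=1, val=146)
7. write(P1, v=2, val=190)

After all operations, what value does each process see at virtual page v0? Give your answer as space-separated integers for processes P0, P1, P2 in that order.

Answer: 47 47 47

Derivation:
Op 1: fork(P0) -> P1. 3 ppages; refcounts: pp0:2 pp1:2 pp2:2
Op 2: read(P1, v0) -> 47. No state change.
Op 3: write(P1, v2, 145). refcount(pp2)=2>1 -> COPY to pp3. 4 ppages; refcounts: pp0:2 pp1:2 pp2:1 pp3:1
Op 4: read(P0, v0) -> 47. No state change.
Op 5: fork(P0) -> P2. 4 ppages; refcounts: pp0:3 pp1:3 pp2:2 pp3:1
Op 6: write(P2, v1, 146). refcount(pp1)=3>1 -> COPY to pp4. 5 ppages; refcounts: pp0:3 pp1:2 pp2:2 pp3:1 pp4:1
Op 7: write(P1, v2, 190). refcount(pp3)=1 -> write in place. 5 ppages; refcounts: pp0:3 pp1:2 pp2:2 pp3:1 pp4:1
P0: v0 -> pp0 = 47
P1: v0 -> pp0 = 47
P2: v0 -> pp0 = 47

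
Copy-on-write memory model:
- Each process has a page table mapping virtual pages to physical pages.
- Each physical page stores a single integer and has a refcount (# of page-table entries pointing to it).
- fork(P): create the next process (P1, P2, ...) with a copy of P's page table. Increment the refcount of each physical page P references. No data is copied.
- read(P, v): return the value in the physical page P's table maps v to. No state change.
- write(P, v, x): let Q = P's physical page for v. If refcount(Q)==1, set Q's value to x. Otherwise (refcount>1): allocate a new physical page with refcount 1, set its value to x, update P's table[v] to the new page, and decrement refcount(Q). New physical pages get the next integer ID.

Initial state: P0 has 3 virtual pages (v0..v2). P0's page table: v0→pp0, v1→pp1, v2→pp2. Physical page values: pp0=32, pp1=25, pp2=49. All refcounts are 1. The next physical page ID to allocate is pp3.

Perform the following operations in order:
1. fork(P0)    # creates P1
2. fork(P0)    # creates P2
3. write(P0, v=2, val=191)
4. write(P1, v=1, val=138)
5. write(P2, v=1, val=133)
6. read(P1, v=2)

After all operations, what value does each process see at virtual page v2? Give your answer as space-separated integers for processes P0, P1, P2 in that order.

Op 1: fork(P0) -> P1. 3 ppages; refcounts: pp0:2 pp1:2 pp2:2
Op 2: fork(P0) -> P2. 3 ppages; refcounts: pp0:3 pp1:3 pp2:3
Op 3: write(P0, v2, 191). refcount(pp2)=3>1 -> COPY to pp3. 4 ppages; refcounts: pp0:3 pp1:3 pp2:2 pp3:1
Op 4: write(P1, v1, 138). refcount(pp1)=3>1 -> COPY to pp4. 5 ppages; refcounts: pp0:3 pp1:2 pp2:2 pp3:1 pp4:1
Op 5: write(P2, v1, 133). refcount(pp1)=2>1 -> COPY to pp5. 6 ppages; refcounts: pp0:3 pp1:1 pp2:2 pp3:1 pp4:1 pp5:1
Op 6: read(P1, v2) -> 49. No state change.
P0: v2 -> pp3 = 191
P1: v2 -> pp2 = 49
P2: v2 -> pp2 = 49

Answer: 191 49 49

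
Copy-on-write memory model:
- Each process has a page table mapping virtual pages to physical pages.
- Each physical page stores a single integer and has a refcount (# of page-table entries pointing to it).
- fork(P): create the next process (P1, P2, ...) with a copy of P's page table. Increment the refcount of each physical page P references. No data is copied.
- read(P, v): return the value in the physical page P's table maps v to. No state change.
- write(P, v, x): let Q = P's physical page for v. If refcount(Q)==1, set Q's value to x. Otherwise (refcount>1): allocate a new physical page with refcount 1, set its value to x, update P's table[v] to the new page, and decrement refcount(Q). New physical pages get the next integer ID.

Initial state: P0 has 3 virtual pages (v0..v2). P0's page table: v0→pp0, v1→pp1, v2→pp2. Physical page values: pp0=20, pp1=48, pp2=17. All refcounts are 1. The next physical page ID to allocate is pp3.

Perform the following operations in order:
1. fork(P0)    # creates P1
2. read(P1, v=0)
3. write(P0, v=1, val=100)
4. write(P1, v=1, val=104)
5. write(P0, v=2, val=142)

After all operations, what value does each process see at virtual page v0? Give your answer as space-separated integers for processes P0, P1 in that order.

Op 1: fork(P0) -> P1. 3 ppages; refcounts: pp0:2 pp1:2 pp2:2
Op 2: read(P1, v0) -> 20. No state change.
Op 3: write(P0, v1, 100). refcount(pp1)=2>1 -> COPY to pp3. 4 ppages; refcounts: pp0:2 pp1:1 pp2:2 pp3:1
Op 4: write(P1, v1, 104). refcount(pp1)=1 -> write in place. 4 ppages; refcounts: pp0:2 pp1:1 pp2:2 pp3:1
Op 5: write(P0, v2, 142). refcount(pp2)=2>1 -> COPY to pp4. 5 ppages; refcounts: pp0:2 pp1:1 pp2:1 pp3:1 pp4:1
P0: v0 -> pp0 = 20
P1: v0 -> pp0 = 20

Answer: 20 20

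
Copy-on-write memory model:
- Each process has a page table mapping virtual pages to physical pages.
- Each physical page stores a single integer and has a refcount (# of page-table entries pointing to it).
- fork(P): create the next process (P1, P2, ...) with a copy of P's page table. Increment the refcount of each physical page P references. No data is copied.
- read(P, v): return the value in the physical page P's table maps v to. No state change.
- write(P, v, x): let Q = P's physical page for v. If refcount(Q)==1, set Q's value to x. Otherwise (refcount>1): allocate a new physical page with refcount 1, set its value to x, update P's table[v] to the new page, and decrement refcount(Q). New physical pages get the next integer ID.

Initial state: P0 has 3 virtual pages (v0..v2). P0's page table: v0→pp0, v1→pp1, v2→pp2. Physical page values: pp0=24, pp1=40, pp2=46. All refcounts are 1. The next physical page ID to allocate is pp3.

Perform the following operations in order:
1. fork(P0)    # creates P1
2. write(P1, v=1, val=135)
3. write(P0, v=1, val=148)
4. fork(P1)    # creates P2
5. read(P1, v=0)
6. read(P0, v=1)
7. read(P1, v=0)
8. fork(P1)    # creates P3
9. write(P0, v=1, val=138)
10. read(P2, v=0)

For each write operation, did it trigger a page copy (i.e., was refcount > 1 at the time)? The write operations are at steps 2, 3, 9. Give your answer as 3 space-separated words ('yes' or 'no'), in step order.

Op 1: fork(P0) -> P1. 3 ppages; refcounts: pp0:2 pp1:2 pp2:2
Op 2: write(P1, v1, 135). refcount(pp1)=2>1 -> COPY to pp3. 4 ppages; refcounts: pp0:2 pp1:1 pp2:2 pp3:1
Op 3: write(P0, v1, 148). refcount(pp1)=1 -> write in place. 4 ppages; refcounts: pp0:2 pp1:1 pp2:2 pp3:1
Op 4: fork(P1) -> P2. 4 ppages; refcounts: pp0:3 pp1:1 pp2:3 pp3:2
Op 5: read(P1, v0) -> 24. No state change.
Op 6: read(P0, v1) -> 148. No state change.
Op 7: read(P1, v0) -> 24. No state change.
Op 8: fork(P1) -> P3. 4 ppages; refcounts: pp0:4 pp1:1 pp2:4 pp3:3
Op 9: write(P0, v1, 138). refcount(pp1)=1 -> write in place. 4 ppages; refcounts: pp0:4 pp1:1 pp2:4 pp3:3
Op 10: read(P2, v0) -> 24. No state change.

yes no no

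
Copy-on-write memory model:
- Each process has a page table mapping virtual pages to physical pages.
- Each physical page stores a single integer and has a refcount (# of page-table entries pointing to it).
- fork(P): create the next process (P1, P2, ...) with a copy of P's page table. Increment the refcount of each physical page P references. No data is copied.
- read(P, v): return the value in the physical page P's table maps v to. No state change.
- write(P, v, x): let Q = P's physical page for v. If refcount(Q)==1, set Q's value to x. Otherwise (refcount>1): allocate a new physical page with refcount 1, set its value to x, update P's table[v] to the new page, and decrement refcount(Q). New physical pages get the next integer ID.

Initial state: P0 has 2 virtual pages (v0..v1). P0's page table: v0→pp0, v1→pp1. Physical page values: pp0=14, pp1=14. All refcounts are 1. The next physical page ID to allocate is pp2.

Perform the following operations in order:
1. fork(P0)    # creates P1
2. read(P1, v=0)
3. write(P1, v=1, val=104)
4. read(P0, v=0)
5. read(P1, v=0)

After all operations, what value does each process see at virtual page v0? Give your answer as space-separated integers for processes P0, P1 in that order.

Op 1: fork(P0) -> P1. 2 ppages; refcounts: pp0:2 pp1:2
Op 2: read(P1, v0) -> 14. No state change.
Op 3: write(P1, v1, 104). refcount(pp1)=2>1 -> COPY to pp2. 3 ppages; refcounts: pp0:2 pp1:1 pp2:1
Op 4: read(P0, v0) -> 14. No state change.
Op 5: read(P1, v0) -> 14. No state change.
P0: v0 -> pp0 = 14
P1: v0 -> pp0 = 14

Answer: 14 14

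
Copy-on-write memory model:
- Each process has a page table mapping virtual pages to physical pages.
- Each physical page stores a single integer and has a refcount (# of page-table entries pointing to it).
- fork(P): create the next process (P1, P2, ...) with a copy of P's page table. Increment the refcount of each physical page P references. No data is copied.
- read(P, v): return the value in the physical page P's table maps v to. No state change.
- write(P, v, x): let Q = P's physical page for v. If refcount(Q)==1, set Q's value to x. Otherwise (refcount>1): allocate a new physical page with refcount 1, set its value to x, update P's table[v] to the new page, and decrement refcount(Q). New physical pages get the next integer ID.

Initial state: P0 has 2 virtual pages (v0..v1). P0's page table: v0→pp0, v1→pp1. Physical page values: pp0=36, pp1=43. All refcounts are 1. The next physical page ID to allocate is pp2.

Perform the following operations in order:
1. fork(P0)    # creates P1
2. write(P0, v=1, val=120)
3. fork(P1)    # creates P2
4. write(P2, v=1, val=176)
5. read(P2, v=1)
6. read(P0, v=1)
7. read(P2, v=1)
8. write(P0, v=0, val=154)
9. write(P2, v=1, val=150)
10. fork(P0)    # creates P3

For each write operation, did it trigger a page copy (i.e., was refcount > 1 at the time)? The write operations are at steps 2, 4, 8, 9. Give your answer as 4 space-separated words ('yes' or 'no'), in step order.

Op 1: fork(P0) -> P1. 2 ppages; refcounts: pp0:2 pp1:2
Op 2: write(P0, v1, 120). refcount(pp1)=2>1 -> COPY to pp2. 3 ppages; refcounts: pp0:2 pp1:1 pp2:1
Op 3: fork(P1) -> P2. 3 ppages; refcounts: pp0:3 pp1:2 pp2:1
Op 4: write(P2, v1, 176). refcount(pp1)=2>1 -> COPY to pp3. 4 ppages; refcounts: pp0:3 pp1:1 pp2:1 pp3:1
Op 5: read(P2, v1) -> 176. No state change.
Op 6: read(P0, v1) -> 120. No state change.
Op 7: read(P2, v1) -> 176. No state change.
Op 8: write(P0, v0, 154). refcount(pp0)=3>1 -> COPY to pp4. 5 ppages; refcounts: pp0:2 pp1:1 pp2:1 pp3:1 pp4:1
Op 9: write(P2, v1, 150). refcount(pp3)=1 -> write in place. 5 ppages; refcounts: pp0:2 pp1:1 pp2:1 pp3:1 pp4:1
Op 10: fork(P0) -> P3. 5 ppages; refcounts: pp0:2 pp1:1 pp2:2 pp3:1 pp4:2

yes yes yes no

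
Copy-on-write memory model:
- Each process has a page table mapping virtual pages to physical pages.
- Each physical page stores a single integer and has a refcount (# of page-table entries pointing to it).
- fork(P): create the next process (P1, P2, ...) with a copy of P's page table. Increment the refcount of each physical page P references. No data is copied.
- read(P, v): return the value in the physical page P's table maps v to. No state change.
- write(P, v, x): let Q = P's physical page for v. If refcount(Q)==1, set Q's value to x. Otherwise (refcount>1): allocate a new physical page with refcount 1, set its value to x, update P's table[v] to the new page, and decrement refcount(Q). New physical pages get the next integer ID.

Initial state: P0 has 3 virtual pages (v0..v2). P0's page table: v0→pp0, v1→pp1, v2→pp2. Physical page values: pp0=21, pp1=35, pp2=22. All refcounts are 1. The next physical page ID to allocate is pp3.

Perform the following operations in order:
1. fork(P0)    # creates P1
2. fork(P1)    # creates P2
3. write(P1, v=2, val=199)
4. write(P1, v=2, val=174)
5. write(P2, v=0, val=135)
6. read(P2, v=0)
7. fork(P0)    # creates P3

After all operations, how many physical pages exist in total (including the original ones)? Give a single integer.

Op 1: fork(P0) -> P1. 3 ppages; refcounts: pp0:2 pp1:2 pp2:2
Op 2: fork(P1) -> P2. 3 ppages; refcounts: pp0:3 pp1:3 pp2:3
Op 3: write(P1, v2, 199). refcount(pp2)=3>1 -> COPY to pp3. 4 ppages; refcounts: pp0:3 pp1:3 pp2:2 pp3:1
Op 4: write(P1, v2, 174). refcount(pp3)=1 -> write in place. 4 ppages; refcounts: pp0:3 pp1:3 pp2:2 pp3:1
Op 5: write(P2, v0, 135). refcount(pp0)=3>1 -> COPY to pp4. 5 ppages; refcounts: pp0:2 pp1:3 pp2:2 pp3:1 pp4:1
Op 6: read(P2, v0) -> 135. No state change.
Op 7: fork(P0) -> P3. 5 ppages; refcounts: pp0:3 pp1:4 pp2:3 pp3:1 pp4:1

Answer: 5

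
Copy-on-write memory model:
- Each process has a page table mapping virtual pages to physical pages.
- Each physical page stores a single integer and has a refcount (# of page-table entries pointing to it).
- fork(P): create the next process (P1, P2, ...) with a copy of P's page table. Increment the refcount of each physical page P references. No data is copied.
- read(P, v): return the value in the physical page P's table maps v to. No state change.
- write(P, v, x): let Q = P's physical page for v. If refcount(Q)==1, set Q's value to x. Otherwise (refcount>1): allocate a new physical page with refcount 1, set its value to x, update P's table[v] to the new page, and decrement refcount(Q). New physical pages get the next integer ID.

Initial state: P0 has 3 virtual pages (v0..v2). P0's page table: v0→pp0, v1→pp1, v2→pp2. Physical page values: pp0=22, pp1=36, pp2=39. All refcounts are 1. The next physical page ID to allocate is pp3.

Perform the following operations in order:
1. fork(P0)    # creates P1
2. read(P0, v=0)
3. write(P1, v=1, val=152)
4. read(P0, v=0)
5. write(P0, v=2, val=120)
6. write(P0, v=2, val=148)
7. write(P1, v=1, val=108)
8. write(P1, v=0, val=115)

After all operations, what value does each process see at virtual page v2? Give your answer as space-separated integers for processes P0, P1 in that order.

Op 1: fork(P0) -> P1. 3 ppages; refcounts: pp0:2 pp1:2 pp2:2
Op 2: read(P0, v0) -> 22. No state change.
Op 3: write(P1, v1, 152). refcount(pp1)=2>1 -> COPY to pp3. 4 ppages; refcounts: pp0:2 pp1:1 pp2:2 pp3:1
Op 4: read(P0, v0) -> 22. No state change.
Op 5: write(P0, v2, 120). refcount(pp2)=2>1 -> COPY to pp4. 5 ppages; refcounts: pp0:2 pp1:1 pp2:1 pp3:1 pp4:1
Op 6: write(P0, v2, 148). refcount(pp4)=1 -> write in place. 5 ppages; refcounts: pp0:2 pp1:1 pp2:1 pp3:1 pp4:1
Op 7: write(P1, v1, 108). refcount(pp3)=1 -> write in place. 5 ppages; refcounts: pp0:2 pp1:1 pp2:1 pp3:1 pp4:1
Op 8: write(P1, v0, 115). refcount(pp0)=2>1 -> COPY to pp5. 6 ppages; refcounts: pp0:1 pp1:1 pp2:1 pp3:1 pp4:1 pp5:1
P0: v2 -> pp4 = 148
P1: v2 -> pp2 = 39

Answer: 148 39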